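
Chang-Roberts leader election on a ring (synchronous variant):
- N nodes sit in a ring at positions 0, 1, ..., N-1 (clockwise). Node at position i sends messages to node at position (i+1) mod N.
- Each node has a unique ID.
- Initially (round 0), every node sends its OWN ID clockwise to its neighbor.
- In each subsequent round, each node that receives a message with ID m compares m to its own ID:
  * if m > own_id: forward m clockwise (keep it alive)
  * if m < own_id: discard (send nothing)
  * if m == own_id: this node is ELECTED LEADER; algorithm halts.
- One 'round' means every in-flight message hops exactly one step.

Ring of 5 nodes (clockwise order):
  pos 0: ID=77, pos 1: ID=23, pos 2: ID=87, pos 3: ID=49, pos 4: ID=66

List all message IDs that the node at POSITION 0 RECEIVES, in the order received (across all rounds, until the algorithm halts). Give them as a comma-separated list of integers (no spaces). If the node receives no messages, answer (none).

Answer: 66,87

Derivation:
Round 1: pos1(id23) recv 77: fwd; pos2(id87) recv 23: drop; pos3(id49) recv 87: fwd; pos4(id66) recv 49: drop; pos0(id77) recv 66: drop
Round 2: pos2(id87) recv 77: drop; pos4(id66) recv 87: fwd
Round 3: pos0(id77) recv 87: fwd
Round 4: pos1(id23) recv 87: fwd
Round 5: pos2(id87) recv 87: ELECTED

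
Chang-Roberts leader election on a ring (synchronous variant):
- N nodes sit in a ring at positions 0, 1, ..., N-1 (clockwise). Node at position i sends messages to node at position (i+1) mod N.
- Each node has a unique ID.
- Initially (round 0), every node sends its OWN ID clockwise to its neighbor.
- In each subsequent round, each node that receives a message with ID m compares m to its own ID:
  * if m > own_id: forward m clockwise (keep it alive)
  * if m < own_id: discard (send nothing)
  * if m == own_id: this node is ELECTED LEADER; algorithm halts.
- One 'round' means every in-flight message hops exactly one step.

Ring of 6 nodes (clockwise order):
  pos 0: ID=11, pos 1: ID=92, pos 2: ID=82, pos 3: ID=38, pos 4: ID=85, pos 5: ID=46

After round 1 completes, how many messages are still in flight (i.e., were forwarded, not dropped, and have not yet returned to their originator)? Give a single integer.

Answer: 4

Derivation:
Round 1: pos1(id92) recv 11: drop; pos2(id82) recv 92: fwd; pos3(id38) recv 82: fwd; pos4(id85) recv 38: drop; pos5(id46) recv 85: fwd; pos0(id11) recv 46: fwd
After round 1: 4 messages still in flight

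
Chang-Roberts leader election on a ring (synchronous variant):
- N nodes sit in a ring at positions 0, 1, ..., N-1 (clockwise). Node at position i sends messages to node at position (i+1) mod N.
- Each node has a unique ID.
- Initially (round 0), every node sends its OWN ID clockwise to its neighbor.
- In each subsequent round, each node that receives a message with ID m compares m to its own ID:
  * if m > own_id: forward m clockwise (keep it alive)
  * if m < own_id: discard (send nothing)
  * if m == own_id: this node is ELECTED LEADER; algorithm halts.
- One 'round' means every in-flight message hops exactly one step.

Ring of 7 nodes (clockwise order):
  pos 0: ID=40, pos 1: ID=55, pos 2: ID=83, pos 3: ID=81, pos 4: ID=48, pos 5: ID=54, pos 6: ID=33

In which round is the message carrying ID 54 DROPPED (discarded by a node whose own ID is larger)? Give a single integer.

Round 1: pos1(id55) recv 40: drop; pos2(id83) recv 55: drop; pos3(id81) recv 83: fwd; pos4(id48) recv 81: fwd; pos5(id54) recv 48: drop; pos6(id33) recv 54: fwd; pos0(id40) recv 33: drop
Round 2: pos4(id48) recv 83: fwd; pos5(id54) recv 81: fwd; pos0(id40) recv 54: fwd
Round 3: pos5(id54) recv 83: fwd; pos6(id33) recv 81: fwd; pos1(id55) recv 54: drop
Round 4: pos6(id33) recv 83: fwd; pos0(id40) recv 81: fwd
Round 5: pos0(id40) recv 83: fwd; pos1(id55) recv 81: fwd
Round 6: pos1(id55) recv 83: fwd; pos2(id83) recv 81: drop
Round 7: pos2(id83) recv 83: ELECTED
Message ID 54 originates at pos 5; dropped at pos 1 in round 3

Answer: 3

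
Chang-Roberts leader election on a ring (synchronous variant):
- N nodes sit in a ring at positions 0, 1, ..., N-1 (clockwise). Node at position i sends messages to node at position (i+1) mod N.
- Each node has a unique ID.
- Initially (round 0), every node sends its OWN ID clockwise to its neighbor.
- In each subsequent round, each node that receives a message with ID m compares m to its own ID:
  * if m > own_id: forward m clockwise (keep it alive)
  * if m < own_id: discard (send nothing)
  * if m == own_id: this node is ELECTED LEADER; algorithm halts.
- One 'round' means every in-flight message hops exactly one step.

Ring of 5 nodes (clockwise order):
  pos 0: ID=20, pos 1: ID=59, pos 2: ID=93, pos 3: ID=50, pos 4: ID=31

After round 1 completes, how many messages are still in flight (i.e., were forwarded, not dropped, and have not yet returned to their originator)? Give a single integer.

Answer: 3

Derivation:
Round 1: pos1(id59) recv 20: drop; pos2(id93) recv 59: drop; pos3(id50) recv 93: fwd; pos4(id31) recv 50: fwd; pos0(id20) recv 31: fwd
After round 1: 3 messages still in flight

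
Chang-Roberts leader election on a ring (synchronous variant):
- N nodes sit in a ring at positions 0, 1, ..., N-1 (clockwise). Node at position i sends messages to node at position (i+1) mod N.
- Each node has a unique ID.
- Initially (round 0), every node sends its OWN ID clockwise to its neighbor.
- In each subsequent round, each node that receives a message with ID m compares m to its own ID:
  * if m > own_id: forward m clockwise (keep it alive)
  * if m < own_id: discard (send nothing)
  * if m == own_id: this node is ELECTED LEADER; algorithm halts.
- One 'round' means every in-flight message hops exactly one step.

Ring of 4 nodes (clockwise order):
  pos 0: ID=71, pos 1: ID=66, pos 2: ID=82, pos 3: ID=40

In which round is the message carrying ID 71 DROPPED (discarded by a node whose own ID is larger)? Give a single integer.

Round 1: pos1(id66) recv 71: fwd; pos2(id82) recv 66: drop; pos3(id40) recv 82: fwd; pos0(id71) recv 40: drop
Round 2: pos2(id82) recv 71: drop; pos0(id71) recv 82: fwd
Round 3: pos1(id66) recv 82: fwd
Round 4: pos2(id82) recv 82: ELECTED
Message ID 71 originates at pos 0; dropped at pos 2 in round 2

Answer: 2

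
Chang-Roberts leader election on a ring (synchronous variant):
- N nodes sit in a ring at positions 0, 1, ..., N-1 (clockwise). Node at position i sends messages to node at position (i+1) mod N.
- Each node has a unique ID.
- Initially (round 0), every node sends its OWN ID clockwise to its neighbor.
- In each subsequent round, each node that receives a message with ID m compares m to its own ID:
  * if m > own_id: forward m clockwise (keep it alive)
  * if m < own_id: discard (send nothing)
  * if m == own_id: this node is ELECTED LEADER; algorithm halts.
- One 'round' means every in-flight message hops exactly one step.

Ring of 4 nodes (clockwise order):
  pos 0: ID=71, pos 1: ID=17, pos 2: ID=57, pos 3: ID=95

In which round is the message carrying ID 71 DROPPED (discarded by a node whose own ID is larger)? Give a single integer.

Round 1: pos1(id17) recv 71: fwd; pos2(id57) recv 17: drop; pos3(id95) recv 57: drop; pos0(id71) recv 95: fwd
Round 2: pos2(id57) recv 71: fwd; pos1(id17) recv 95: fwd
Round 3: pos3(id95) recv 71: drop; pos2(id57) recv 95: fwd
Round 4: pos3(id95) recv 95: ELECTED
Message ID 71 originates at pos 0; dropped at pos 3 in round 3

Answer: 3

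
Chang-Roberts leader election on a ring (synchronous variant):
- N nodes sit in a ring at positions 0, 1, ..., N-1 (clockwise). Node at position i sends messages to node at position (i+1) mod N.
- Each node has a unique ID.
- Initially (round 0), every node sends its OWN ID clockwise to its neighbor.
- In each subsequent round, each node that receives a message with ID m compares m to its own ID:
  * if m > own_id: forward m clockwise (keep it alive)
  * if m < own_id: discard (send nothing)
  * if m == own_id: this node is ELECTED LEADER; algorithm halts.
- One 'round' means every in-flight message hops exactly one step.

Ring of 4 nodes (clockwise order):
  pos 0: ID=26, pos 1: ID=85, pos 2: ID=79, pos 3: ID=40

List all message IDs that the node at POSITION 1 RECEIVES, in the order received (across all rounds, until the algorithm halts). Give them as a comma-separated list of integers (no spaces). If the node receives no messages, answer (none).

Answer: 26,40,79,85

Derivation:
Round 1: pos1(id85) recv 26: drop; pos2(id79) recv 85: fwd; pos3(id40) recv 79: fwd; pos0(id26) recv 40: fwd
Round 2: pos3(id40) recv 85: fwd; pos0(id26) recv 79: fwd; pos1(id85) recv 40: drop
Round 3: pos0(id26) recv 85: fwd; pos1(id85) recv 79: drop
Round 4: pos1(id85) recv 85: ELECTED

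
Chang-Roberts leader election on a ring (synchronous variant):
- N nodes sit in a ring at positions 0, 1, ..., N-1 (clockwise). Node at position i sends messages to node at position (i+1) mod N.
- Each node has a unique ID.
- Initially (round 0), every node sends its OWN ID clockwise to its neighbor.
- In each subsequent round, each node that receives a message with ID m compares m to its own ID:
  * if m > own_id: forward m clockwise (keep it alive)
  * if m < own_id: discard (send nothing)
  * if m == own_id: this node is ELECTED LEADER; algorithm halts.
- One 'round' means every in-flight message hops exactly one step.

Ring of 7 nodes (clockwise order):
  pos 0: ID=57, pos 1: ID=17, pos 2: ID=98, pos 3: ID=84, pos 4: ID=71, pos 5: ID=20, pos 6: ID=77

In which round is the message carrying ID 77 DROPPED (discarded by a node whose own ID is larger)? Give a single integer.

Round 1: pos1(id17) recv 57: fwd; pos2(id98) recv 17: drop; pos3(id84) recv 98: fwd; pos4(id71) recv 84: fwd; pos5(id20) recv 71: fwd; pos6(id77) recv 20: drop; pos0(id57) recv 77: fwd
Round 2: pos2(id98) recv 57: drop; pos4(id71) recv 98: fwd; pos5(id20) recv 84: fwd; pos6(id77) recv 71: drop; pos1(id17) recv 77: fwd
Round 3: pos5(id20) recv 98: fwd; pos6(id77) recv 84: fwd; pos2(id98) recv 77: drop
Round 4: pos6(id77) recv 98: fwd; pos0(id57) recv 84: fwd
Round 5: pos0(id57) recv 98: fwd; pos1(id17) recv 84: fwd
Round 6: pos1(id17) recv 98: fwd; pos2(id98) recv 84: drop
Round 7: pos2(id98) recv 98: ELECTED
Message ID 77 originates at pos 6; dropped at pos 2 in round 3

Answer: 3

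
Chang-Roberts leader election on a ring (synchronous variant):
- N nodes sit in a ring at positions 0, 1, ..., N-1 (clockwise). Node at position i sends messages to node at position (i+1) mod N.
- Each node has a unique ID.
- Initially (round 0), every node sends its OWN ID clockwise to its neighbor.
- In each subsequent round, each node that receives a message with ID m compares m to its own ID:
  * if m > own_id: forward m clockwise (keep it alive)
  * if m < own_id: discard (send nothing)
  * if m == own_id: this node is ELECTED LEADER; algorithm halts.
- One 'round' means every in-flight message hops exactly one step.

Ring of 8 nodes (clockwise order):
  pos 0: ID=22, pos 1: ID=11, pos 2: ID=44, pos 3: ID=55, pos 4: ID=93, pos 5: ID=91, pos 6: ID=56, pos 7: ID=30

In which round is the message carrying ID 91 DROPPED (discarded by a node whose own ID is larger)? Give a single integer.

Round 1: pos1(id11) recv 22: fwd; pos2(id44) recv 11: drop; pos3(id55) recv 44: drop; pos4(id93) recv 55: drop; pos5(id91) recv 93: fwd; pos6(id56) recv 91: fwd; pos7(id30) recv 56: fwd; pos0(id22) recv 30: fwd
Round 2: pos2(id44) recv 22: drop; pos6(id56) recv 93: fwd; pos7(id30) recv 91: fwd; pos0(id22) recv 56: fwd; pos1(id11) recv 30: fwd
Round 3: pos7(id30) recv 93: fwd; pos0(id22) recv 91: fwd; pos1(id11) recv 56: fwd; pos2(id44) recv 30: drop
Round 4: pos0(id22) recv 93: fwd; pos1(id11) recv 91: fwd; pos2(id44) recv 56: fwd
Round 5: pos1(id11) recv 93: fwd; pos2(id44) recv 91: fwd; pos3(id55) recv 56: fwd
Round 6: pos2(id44) recv 93: fwd; pos3(id55) recv 91: fwd; pos4(id93) recv 56: drop
Round 7: pos3(id55) recv 93: fwd; pos4(id93) recv 91: drop
Round 8: pos4(id93) recv 93: ELECTED
Message ID 91 originates at pos 5; dropped at pos 4 in round 7

Answer: 7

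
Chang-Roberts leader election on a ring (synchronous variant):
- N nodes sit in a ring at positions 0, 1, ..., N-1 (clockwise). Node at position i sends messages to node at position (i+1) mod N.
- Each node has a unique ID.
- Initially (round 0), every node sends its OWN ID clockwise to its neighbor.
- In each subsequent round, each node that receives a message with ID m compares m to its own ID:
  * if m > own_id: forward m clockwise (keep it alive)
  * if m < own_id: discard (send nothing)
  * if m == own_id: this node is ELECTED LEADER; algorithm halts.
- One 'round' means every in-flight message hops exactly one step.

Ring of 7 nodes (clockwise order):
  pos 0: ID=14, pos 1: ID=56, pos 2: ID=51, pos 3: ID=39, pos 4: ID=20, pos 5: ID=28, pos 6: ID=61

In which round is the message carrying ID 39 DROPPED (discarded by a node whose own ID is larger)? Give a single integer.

Answer: 3

Derivation:
Round 1: pos1(id56) recv 14: drop; pos2(id51) recv 56: fwd; pos3(id39) recv 51: fwd; pos4(id20) recv 39: fwd; pos5(id28) recv 20: drop; pos6(id61) recv 28: drop; pos0(id14) recv 61: fwd
Round 2: pos3(id39) recv 56: fwd; pos4(id20) recv 51: fwd; pos5(id28) recv 39: fwd; pos1(id56) recv 61: fwd
Round 3: pos4(id20) recv 56: fwd; pos5(id28) recv 51: fwd; pos6(id61) recv 39: drop; pos2(id51) recv 61: fwd
Round 4: pos5(id28) recv 56: fwd; pos6(id61) recv 51: drop; pos3(id39) recv 61: fwd
Round 5: pos6(id61) recv 56: drop; pos4(id20) recv 61: fwd
Round 6: pos5(id28) recv 61: fwd
Round 7: pos6(id61) recv 61: ELECTED
Message ID 39 originates at pos 3; dropped at pos 6 in round 3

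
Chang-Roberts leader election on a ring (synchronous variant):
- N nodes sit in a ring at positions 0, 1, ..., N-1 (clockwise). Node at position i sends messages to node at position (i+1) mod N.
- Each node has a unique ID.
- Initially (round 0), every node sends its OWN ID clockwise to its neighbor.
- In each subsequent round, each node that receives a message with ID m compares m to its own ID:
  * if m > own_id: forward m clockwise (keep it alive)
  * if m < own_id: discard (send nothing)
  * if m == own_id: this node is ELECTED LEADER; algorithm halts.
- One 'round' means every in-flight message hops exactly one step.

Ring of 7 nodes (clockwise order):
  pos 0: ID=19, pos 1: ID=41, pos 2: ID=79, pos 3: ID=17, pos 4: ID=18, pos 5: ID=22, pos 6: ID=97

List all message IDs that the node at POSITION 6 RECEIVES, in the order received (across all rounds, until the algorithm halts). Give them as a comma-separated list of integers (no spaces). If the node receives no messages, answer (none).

Round 1: pos1(id41) recv 19: drop; pos2(id79) recv 41: drop; pos3(id17) recv 79: fwd; pos4(id18) recv 17: drop; pos5(id22) recv 18: drop; pos6(id97) recv 22: drop; pos0(id19) recv 97: fwd
Round 2: pos4(id18) recv 79: fwd; pos1(id41) recv 97: fwd
Round 3: pos5(id22) recv 79: fwd; pos2(id79) recv 97: fwd
Round 4: pos6(id97) recv 79: drop; pos3(id17) recv 97: fwd
Round 5: pos4(id18) recv 97: fwd
Round 6: pos5(id22) recv 97: fwd
Round 7: pos6(id97) recv 97: ELECTED

Answer: 22,79,97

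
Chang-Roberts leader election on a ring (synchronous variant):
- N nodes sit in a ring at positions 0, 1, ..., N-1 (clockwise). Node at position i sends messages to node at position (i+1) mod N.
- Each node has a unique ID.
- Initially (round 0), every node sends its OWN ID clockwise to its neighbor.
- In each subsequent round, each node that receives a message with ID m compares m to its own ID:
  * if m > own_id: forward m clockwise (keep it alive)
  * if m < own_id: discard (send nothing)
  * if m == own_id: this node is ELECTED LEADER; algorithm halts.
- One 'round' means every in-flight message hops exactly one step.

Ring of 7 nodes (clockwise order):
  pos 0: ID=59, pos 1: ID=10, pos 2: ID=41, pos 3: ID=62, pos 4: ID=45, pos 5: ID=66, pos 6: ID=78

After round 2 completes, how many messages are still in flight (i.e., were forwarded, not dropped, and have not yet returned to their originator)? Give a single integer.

Round 1: pos1(id10) recv 59: fwd; pos2(id41) recv 10: drop; pos3(id62) recv 41: drop; pos4(id45) recv 62: fwd; pos5(id66) recv 45: drop; pos6(id78) recv 66: drop; pos0(id59) recv 78: fwd
Round 2: pos2(id41) recv 59: fwd; pos5(id66) recv 62: drop; pos1(id10) recv 78: fwd
After round 2: 2 messages still in flight

Answer: 2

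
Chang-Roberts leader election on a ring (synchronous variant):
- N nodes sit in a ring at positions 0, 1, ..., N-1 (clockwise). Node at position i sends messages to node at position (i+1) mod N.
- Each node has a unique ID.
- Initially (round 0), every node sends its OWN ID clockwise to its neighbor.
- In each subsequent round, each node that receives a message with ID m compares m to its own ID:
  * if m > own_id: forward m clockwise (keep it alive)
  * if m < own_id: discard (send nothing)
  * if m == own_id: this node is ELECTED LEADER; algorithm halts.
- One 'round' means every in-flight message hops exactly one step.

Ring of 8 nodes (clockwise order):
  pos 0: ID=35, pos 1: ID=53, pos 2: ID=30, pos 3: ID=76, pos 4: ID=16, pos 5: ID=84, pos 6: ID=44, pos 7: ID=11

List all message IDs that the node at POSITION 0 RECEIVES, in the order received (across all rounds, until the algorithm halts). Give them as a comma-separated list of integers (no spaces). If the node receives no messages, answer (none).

Round 1: pos1(id53) recv 35: drop; pos2(id30) recv 53: fwd; pos3(id76) recv 30: drop; pos4(id16) recv 76: fwd; pos5(id84) recv 16: drop; pos6(id44) recv 84: fwd; pos7(id11) recv 44: fwd; pos0(id35) recv 11: drop
Round 2: pos3(id76) recv 53: drop; pos5(id84) recv 76: drop; pos7(id11) recv 84: fwd; pos0(id35) recv 44: fwd
Round 3: pos0(id35) recv 84: fwd; pos1(id53) recv 44: drop
Round 4: pos1(id53) recv 84: fwd
Round 5: pos2(id30) recv 84: fwd
Round 6: pos3(id76) recv 84: fwd
Round 7: pos4(id16) recv 84: fwd
Round 8: pos5(id84) recv 84: ELECTED

Answer: 11,44,84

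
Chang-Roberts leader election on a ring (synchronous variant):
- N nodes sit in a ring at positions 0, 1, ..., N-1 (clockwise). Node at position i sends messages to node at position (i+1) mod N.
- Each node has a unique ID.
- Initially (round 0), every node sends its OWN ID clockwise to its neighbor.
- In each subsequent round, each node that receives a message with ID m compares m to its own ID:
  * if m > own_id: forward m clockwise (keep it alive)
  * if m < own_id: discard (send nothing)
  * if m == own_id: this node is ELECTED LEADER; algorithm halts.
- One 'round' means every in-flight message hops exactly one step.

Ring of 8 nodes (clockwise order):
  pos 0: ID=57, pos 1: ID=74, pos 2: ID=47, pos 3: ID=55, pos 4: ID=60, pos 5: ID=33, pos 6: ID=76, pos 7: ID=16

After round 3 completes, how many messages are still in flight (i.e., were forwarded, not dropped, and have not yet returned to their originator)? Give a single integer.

Round 1: pos1(id74) recv 57: drop; pos2(id47) recv 74: fwd; pos3(id55) recv 47: drop; pos4(id60) recv 55: drop; pos5(id33) recv 60: fwd; pos6(id76) recv 33: drop; pos7(id16) recv 76: fwd; pos0(id57) recv 16: drop
Round 2: pos3(id55) recv 74: fwd; pos6(id76) recv 60: drop; pos0(id57) recv 76: fwd
Round 3: pos4(id60) recv 74: fwd; pos1(id74) recv 76: fwd
After round 3: 2 messages still in flight

Answer: 2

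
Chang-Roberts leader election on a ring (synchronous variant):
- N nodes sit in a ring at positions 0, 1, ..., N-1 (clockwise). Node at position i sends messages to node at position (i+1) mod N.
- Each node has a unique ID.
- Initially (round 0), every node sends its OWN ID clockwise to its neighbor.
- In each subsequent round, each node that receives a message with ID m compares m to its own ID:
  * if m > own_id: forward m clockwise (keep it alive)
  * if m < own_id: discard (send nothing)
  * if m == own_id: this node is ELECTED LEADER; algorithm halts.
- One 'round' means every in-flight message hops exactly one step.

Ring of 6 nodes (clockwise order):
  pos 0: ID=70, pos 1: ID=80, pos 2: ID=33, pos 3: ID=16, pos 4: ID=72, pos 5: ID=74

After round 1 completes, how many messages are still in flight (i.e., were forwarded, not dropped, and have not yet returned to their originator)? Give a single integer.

Round 1: pos1(id80) recv 70: drop; pos2(id33) recv 80: fwd; pos3(id16) recv 33: fwd; pos4(id72) recv 16: drop; pos5(id74) recv 72: drop; pos0(id70) recv 74: fwd
After round 1: 3 messages still in flight

Answer: 3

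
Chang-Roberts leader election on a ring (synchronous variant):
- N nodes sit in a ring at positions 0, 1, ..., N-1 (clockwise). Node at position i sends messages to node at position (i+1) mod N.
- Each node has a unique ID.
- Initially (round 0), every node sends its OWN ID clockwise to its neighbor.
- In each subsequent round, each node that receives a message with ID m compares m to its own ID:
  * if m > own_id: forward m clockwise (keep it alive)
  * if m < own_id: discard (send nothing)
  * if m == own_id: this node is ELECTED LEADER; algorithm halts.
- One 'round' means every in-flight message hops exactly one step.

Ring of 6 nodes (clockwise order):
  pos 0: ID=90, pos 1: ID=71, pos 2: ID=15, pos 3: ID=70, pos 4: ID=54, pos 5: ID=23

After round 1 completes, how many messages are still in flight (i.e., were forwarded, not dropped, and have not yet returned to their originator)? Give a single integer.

Round 1: pos1(id71) recv 90: fwd; pos2(id15) recv 71: fwd; pos3(id70) recv 15: drop; pos4(id54) recv 70: fwd; pos5(id23) recv 54: fwd; pos0(id90) recv 23: drop
After round 1: 4 messages still in flight

Answer: 4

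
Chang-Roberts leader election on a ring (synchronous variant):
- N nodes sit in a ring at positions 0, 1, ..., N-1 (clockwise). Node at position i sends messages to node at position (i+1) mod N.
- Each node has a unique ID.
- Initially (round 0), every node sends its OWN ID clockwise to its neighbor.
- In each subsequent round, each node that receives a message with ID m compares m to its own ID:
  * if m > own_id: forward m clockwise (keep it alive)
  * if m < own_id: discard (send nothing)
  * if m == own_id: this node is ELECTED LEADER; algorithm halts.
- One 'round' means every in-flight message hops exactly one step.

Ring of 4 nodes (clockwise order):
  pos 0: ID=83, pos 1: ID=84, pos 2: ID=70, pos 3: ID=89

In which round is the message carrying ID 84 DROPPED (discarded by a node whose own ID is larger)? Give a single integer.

Answer: 2

Derivation:
Round 1: pos1(id84) recv 83: drop; pos2(id70) recv 84: fwd; pos3(id89) recv 70: drop; pos0(id83) recv 89: fwd
Round 2: pos3(id89) recv 84: drop; pos1(id84) recv 89: fwd
Round 3: pos2(id70) recv 89: fwd
Round 4: pos3(id89) recv 89: ELECTED
Message ID 84 originates at pos 1; dropped at pos 3 in round 2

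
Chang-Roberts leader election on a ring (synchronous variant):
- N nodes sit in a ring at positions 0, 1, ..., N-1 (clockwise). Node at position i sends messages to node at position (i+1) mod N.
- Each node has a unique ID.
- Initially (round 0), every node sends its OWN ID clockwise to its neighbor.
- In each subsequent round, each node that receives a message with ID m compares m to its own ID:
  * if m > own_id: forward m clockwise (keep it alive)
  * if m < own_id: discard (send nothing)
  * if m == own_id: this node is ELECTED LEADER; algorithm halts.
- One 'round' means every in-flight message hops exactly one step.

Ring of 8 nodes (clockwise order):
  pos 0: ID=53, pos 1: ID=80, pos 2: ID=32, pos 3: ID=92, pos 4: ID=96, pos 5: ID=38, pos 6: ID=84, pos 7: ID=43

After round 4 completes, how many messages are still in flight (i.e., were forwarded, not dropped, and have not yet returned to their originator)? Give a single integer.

Round 1: pos1(id80) recv 53: drop; pos2(id32) recv 80: fwd; pos3(id92) recv 32: drop; pos4(id96) recv 92: drop; pos5(id38) recv 96: fwd; pos6(id84) recv 38: drop; pos7(id43) recv 84: fwd; pos0(id53) recv 43: drop
Round 2: pos3(id92) recv 80: drop; pos6(id84) recv 96: fwd; pos0(id53) recv 84: fwd
Round 3: pos7(id43) recv 96: fwd; pos1(id80) recv 84: fwd
Round 4: pos0(id53) recv 96: fwd; pos2(id32) recv 84: fwd
After round 4: 2 messages still in flight

Answer: 2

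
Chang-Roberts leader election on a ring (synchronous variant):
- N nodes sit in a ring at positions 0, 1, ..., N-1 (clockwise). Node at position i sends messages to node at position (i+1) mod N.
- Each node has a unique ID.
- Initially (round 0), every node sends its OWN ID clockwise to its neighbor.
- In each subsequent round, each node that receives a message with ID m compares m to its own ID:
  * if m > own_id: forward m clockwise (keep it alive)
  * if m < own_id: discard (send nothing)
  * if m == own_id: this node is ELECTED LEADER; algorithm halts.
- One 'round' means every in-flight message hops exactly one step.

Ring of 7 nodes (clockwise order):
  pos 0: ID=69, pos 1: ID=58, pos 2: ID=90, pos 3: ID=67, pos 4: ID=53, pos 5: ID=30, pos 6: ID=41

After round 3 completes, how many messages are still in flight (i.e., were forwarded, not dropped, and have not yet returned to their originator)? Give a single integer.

Answer: 2

Derivation:
Round 1: pos1(id58) recv 69: fwd; pos2(id90) recv 58: drop; pos3(id67) recv 90: fwd; pos4(id53) recv 67: fwd; pos5(id30) recv 53: fwd; pos6(id41) recv 30: drop; pos0(id69) recv 41: drop
Round 2: pos2(id90) recv 69: drop; pos4(id53) recv 90: fwd; pos5(id30) recv 67: fwd; pos6(id41) recv 53: fwd
Round 3: pos5(id30) recv 90: fwd; pos6(id41) recv 67: fwd; pos0(id69) recv 53: drop
After round 3: 2 messages still in flight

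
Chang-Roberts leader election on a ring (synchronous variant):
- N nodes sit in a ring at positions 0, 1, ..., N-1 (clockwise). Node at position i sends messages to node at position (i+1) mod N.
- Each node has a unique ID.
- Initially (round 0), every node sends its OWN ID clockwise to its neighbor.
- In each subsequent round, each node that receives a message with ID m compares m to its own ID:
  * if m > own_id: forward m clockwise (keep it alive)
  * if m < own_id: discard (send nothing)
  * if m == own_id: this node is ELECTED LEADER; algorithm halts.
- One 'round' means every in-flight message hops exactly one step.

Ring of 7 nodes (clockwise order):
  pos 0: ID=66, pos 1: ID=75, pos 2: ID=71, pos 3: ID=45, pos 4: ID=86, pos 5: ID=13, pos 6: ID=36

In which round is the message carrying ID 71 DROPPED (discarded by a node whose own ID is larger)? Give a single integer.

Answer: 2

Derivation:
Round 1: pos1(id75) recv 66: drop; pos2(id71) recv 75: fwd; pos3(id45) recv 71: fwd; pos4(id86) recv 45: drop; pos5(id13) recv 86: fwd; pos6(id36) recv 13: drop; pos0(id66) recv 36: drop
Round 2: pos3(id45) recv 75: fwd; pos4(id86) recv 71: drop; pos6(id36) recv 86: fwd
Round 3: pos4(id86) recv 75: drop; pos0(id66) recv 86: fwd
Round 4: pos1(id75) recv 86: fwd
Round 5: pos2(id71) recv 86: fwd
Round 6: pos3(id45) recv 86: fwd
Round 7: pos4(id86) recv 86: ELECTED
Message ID 71 originates at pos 2; dropped at pos 4 in round 2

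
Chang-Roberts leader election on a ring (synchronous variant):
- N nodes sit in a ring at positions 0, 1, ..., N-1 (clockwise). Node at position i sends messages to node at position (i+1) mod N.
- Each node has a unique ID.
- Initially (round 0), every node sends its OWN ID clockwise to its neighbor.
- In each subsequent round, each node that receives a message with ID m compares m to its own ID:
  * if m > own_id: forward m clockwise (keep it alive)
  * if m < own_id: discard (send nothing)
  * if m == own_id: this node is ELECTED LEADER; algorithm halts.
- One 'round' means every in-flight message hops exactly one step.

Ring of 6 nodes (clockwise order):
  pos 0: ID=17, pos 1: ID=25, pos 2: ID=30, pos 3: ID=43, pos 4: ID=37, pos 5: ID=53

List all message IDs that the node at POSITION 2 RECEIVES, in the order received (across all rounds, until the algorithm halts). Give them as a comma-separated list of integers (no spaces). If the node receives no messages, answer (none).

Answer: 25,53

Derivation:
Round 1: pos1(id25) recv 17: drop; pos2(id30) recv 25: drop; pos3(id43) recv 30: drop; pos4(id37) recv 43: fwd; pos5(id53) recv 37: drop; pos0(id17) recv 53: fwd
Round 2: pos5(id53) recv 43: drop; pos1(id25) recv 53: fwd
Round 3: pos2(id30) recv 53: fwd
Round 4: pos3(id43) recv 53: fwd
Round 5: pos4(id37) recv 53: fwd
Round 6: pos5(id53) recv 53: ELECTED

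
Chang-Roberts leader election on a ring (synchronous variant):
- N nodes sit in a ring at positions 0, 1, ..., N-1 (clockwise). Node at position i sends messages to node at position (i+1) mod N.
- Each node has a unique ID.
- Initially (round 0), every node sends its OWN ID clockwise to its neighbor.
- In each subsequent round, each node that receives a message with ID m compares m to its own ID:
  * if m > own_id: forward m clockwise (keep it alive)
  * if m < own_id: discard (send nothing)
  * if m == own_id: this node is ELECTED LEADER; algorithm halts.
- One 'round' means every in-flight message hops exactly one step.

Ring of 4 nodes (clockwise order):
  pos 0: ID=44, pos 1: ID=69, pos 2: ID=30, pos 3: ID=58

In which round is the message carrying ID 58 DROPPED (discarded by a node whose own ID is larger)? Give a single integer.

Answer: 2

Derivation:
Round 1: pos1(id69) recv 44: drop; pos2(id30) recv 69: fwd; pos3(id58) recv 30: drop; pos0(id44) recv 58: fwd
Round 2: pos3(id58) recv 69: fwd; pos1(id69) recv 58: drop
Round 3: pos0(id44) recv 69: fwd
Round 4: pos1(id69) recv 69: ELECTED
Message ID 58 originates at pos 3; dropped at pos 1 in round 2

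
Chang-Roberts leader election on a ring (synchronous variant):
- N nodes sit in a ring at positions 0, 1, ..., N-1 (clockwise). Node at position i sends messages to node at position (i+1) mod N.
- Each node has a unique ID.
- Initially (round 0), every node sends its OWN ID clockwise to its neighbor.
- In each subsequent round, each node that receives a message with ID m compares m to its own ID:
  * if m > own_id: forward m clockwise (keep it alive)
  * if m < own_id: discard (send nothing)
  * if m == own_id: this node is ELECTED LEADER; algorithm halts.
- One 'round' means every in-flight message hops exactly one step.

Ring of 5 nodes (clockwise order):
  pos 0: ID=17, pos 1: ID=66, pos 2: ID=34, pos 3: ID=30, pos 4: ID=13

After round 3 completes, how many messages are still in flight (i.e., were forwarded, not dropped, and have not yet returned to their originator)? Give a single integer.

Answer: 2

Derivation:
Round 1: pos1(id66) recv 17: drop; pos2(id34) recv 66: fwd; pos3(id30) recv 34: fwd; pos4(id13) recv 30: fwd; pos0(id17) recv 13: drop
Round 2: pos3(id30) recv 66: fwd; pos4(id13) recv 34: fwd; pos0(id17) recv 30: fwd
Round 3: pos4(id13) recv 66: fwd; pos0(id17) recv 34: fwd; pos1(id66) recv 30: drop
After round 3: 2 messages still in flight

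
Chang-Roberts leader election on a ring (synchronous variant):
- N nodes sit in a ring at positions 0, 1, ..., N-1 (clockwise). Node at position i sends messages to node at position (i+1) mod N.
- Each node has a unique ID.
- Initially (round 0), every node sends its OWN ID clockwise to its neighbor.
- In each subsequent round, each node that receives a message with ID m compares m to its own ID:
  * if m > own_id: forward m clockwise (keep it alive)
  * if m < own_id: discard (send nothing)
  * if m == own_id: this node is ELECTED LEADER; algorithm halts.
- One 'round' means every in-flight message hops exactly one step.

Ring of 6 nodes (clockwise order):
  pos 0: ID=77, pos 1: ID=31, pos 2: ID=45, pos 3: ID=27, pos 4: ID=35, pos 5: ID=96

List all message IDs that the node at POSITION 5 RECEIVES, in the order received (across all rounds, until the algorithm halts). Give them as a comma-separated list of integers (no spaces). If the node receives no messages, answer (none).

Answer: 35,45,77,96

Derivation:
Round 1: pos1(id31) recv 77: fwd; pos2(id45) recv 31: drop; pos3(id27) recv 45: fwd; pos4(id35) recv 27: drop; pos5(id96) recv 35: drop; pos0(id77) recv 96: fwd
Round 2: pos2(id45) recv 77: fwd; pos4(id35) recv 45: fwd; pos1(id31) recv 96: fwd
Round 3: pos3(id27) recv 77: fwd; pos5(id96) recv 45: drop; pos2(id45) recv 96: fwd
Round 4: pos4(id35) recv 77: fwd; pos3(id27) recv 96: fwd
Round 5: pos5(id96) recv 77: drop; pos4(id35) recv 96: fwd
Round 6: pos5(id96) recv 96: ELECTED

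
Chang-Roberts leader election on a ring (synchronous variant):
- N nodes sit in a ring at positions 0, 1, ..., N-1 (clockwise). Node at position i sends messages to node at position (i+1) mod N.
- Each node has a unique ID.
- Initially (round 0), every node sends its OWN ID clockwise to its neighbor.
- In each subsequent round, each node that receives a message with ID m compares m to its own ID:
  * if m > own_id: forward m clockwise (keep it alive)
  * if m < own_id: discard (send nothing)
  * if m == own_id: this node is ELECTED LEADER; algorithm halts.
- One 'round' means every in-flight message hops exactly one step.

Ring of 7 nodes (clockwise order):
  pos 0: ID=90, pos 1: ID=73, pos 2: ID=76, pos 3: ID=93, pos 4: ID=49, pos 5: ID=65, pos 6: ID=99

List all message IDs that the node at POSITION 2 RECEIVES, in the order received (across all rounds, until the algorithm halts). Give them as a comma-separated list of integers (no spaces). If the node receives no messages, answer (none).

Answer: 73,90,99

Derivation:
Round 1: pos1(id73) recv 90: fwd; pos2(id76) recv 73: drop; pos3(id93) recv 76: drop; pos4(id49) recv 93: fwd; pos5(id65) recv 49: drop; pos6(id99) recv 65: drop; pos0(id90) recv 99: fwd
Round 2: pos2(id76) recv 90: fwd; pos5(id65) recv 93: fwd; pos1(id73) recv 99: fwd
Round 3: pos3(id93) recv 90: drop; pos6(id99) recv 93: drop; pos2(id76) recv 99: fwd
Round 4: pos3(id93) recv 99: fwd
Round 5: pos4(id49) recv 99: fwd
Round 6: pos5(id65) recv 99: fwd
Round 7: pos6(id99) recv 99: ELECTED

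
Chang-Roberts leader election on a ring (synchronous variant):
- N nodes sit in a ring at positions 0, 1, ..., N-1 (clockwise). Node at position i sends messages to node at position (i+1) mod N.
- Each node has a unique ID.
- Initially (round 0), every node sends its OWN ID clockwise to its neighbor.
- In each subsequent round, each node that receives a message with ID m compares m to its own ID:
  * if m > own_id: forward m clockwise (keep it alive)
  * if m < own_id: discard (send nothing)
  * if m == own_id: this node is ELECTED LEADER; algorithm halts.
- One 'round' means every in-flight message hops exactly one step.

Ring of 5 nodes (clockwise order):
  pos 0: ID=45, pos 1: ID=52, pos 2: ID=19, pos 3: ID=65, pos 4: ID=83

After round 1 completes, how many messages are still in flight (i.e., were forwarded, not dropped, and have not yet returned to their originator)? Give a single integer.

Round 1: pos1(id52) recv 45: drop; pos2(id19) recv 52: fwd; pos3(id65) recv 19: drop; pos4(id83) recv 65: drop; pos0(id45) recv 83: fwd
After round 1: 2 messages still in flight

Answer: 2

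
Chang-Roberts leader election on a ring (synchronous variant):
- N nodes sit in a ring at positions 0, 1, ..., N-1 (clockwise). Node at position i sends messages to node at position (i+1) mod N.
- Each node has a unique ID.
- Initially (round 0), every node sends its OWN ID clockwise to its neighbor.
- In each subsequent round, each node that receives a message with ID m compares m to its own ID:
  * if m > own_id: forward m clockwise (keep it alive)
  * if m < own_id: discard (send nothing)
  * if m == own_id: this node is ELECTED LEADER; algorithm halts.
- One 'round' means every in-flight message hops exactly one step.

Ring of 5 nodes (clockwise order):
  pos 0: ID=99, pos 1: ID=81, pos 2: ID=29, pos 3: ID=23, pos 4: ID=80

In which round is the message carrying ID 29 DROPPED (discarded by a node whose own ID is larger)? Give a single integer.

Answer: 2

Derivation:
Round 1: pos1(id81) recv 99: fwd; pos2(id29) recv 81: fwd; pos3(id23) recv 29: fwd; pos4(id80) recv 23: drop; pos0(id99) recv 80: drop
Round 2: pos2(id29) recv 99: fwd; pos3(id23) recv 81: fwd; pos4(id80) recv 29: drop
Round 3: pos3(id23) recv 99: fwd; pos4(id80) recv 81: fwd
Round 4: pos4(id80) recv 99: fwd; pos0(id99) recv 81: drop
Round 5: pos0(id99) recv 99: ELECTED
Message ID 29 originates at pos 2; dropped at pos 4 in round 2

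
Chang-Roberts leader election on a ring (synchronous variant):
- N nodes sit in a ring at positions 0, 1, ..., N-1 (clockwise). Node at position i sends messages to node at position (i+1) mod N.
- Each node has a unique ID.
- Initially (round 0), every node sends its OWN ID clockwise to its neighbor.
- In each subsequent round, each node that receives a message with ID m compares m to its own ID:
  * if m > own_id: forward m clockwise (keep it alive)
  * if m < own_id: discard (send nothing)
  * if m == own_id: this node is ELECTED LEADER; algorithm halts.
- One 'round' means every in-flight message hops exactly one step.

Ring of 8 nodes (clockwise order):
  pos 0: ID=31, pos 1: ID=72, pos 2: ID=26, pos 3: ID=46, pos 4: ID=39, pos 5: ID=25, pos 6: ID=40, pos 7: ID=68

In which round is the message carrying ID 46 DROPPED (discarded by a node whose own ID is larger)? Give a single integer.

Answer: 4

Derivation:
Round 1: pos1(id72) recv 31: drop; pos2(id26) recv 72: fwd; pos3(id46) recv 26: drop; pos4(id39) recv 46: fwd; pos5(id25) recv 39: fwd; pos6(id40) recv 25: drop; pos7(id68) recv 40: drop; pos0(id31) recv 68: fwd
Round 2: pos3(id46) recv 72: fwd; pos5(id25) recv 46: fwd; pos6(id40) recv 39: drop; pos1(id72) recv 68: drop
Round 3: pos4(id39) recv 72: fwd; pos6(id40) recv 46: fwd
Round 4: pos5(id25) recv 72: fwd; pos7(id68) recv 46: drop
Round 5: pos6(id40) recv 72: fwd
Round 6: pos7(id68) recv 72: fwd
Round 7: pos0(id31) recv 72: fwd
Round 8: pos1(id72) recv 72: ELECTED
Message ID 46 originates at pos 3; dropped at pos 7 in round 4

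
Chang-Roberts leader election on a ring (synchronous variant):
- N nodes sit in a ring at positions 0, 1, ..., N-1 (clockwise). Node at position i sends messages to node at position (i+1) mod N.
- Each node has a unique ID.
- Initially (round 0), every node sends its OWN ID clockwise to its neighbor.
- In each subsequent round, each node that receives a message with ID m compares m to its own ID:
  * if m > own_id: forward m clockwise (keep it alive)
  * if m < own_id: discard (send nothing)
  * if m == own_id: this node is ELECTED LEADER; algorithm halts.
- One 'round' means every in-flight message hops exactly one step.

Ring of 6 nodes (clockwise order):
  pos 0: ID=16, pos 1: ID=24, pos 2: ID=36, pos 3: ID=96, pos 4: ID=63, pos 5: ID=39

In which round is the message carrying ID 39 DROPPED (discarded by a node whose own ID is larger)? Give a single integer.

Answer: 4

Derivation:
Round 1: pos1(id24) recv 16: drop; pos2(id36) recv 24: drop; pos3(id96) recv 36: drop; pos4(id63) recv 96: fwd; pos5(id39) recv 63: fwd; pos0(id16) recv 39: fwd
Round 2: pos5(id39) recv 96: fwd; pos0(id16) recv 63: fwd; pos1(id24) recv 39: fwd
Round 3: pos0(id16) recv 96: fwd; pos1(id24) recv 63: fwd; pos2(id36) recv 39: fwd
Round 4: pos1(id24) recv 96: fwd; pos2(id36) recv 63: fwd; pos3(id96) recv 39: drop
Round 5: pos2(id36) recv 96: fwd; pos3(id96) recv 63: drop
Round 6: pos3(id96) recv 96: ELECTED
Message ID 39 originates at pos 5; dropped at pos 3 in round 4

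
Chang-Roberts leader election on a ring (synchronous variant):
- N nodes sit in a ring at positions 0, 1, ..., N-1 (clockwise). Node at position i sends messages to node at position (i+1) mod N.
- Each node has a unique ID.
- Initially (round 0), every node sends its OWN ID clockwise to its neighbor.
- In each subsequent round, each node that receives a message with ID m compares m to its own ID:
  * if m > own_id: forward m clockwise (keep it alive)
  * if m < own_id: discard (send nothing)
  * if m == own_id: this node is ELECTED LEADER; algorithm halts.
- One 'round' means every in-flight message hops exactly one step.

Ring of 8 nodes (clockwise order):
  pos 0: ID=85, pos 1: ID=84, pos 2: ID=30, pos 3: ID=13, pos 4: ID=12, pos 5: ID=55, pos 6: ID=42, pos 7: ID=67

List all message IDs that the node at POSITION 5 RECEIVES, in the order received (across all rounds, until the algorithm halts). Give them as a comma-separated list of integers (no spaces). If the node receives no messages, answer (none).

Answer: 12,13,30,84,85

Derivation:
Round 1: pos1(id84) recv 85: fwd; pos2(id30) recv 84: fwd; pos3(id13) recv 30: fwd; pos4(id12) recv 13: fwd; pos5(id55) recv 12: drop; pos6(id42) recv 55: fwd; pos7(id67) recv 42: drop; pos0(id85) recv 67: drop
Round 2: pos2(id30) recv 85: fwd; pos3(id13) recv 84: fwd; pos4(id12) recv 30: fwd; pos5(id55) recv 13: drop; pos7(id67) recv 55: drop
Round 3: pos3(id13) recv 85: fwd; pos4(id12) recv 84: fwd; pos5(id55) recv 30: drop
Round 4: pos4(id12) recv 85: fwd; pos5(id55) recv 84: fwd
Round 5: pos5(id55) recv 85: fwd; pos6(id42) recv 84: fwd
Round 6: pos6(id42) recv 85: fwd; pos7(id67) recv 84: fwd
Round 7: pos7(id67) recv 85: fwd; pos0(id85) recv 84: drop
Round 8: pos0(id85) recv 85: ELECTED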